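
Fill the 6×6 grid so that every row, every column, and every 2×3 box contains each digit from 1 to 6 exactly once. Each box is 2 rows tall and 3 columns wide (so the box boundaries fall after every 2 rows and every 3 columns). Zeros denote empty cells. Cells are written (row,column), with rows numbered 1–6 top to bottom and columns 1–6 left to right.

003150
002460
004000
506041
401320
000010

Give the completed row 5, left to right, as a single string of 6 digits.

461325

(1,1) = 6 (sole candidate).
(1,2) = 4 (sole candidate).
(1,6) = 2 (sole candidate).
(2,1) = 1 (sole candidate).
(2,2) = 5 (sole candidate).
(2,6) = 3 (sole candidate).
(3,5) = 3 (sole candidate).
(4,4) = 2 (sole candidate).
(5,2) = 6: row 5 has {1,2,3,4}; col 2 has {4,5}; box has {1,4} → only 6 remains.
(5,6) = 5: row 5 has {1,2,3,4,6}; col 6 has {1,2,3}; box has {1,2,3} → only 5 remains.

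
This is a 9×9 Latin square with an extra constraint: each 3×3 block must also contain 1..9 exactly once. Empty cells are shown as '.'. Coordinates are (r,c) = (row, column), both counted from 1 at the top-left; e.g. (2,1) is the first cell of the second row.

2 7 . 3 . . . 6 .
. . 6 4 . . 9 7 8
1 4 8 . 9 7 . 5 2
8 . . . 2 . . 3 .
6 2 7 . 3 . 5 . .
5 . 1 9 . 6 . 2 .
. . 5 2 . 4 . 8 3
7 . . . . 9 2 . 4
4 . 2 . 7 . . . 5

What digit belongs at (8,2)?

(1,3) = 9 (sole candidate).
(1,9) = 1 (sole candidate).
(2,1) = 3 (sole candidate).
(2,2) = 5 (sole candidate).
(2,5) = 1 (sole candidate).
(2,6) = 2 (sole candidate).
(3,4) = 6 (sole candidate).
(3,7) = 3 (sole candidate).
(4,2) = 9 (sole candidate).
(4,3) = 4 (sole candidate).
(5,9) = 9 (sole candidate).
(6,2) = 3 (sole candidate).
(6,9) = 7 (sole candidate).
(7,1) = 9 (sole candidate).
(7,5) = 6 (sole candidate).
(8,3) = 3 (sole candidate).
(8,8) = 1 (sole candidate).
(9,7) = 6 (sole candidate).
(9,8) = 9 (sole candidate).
(1,7) = 4 (sole candidate).
(4,7) = 1 (sole candidate).
(4,9) = 6 (sole candidate).
(5,8) = 4 (sole candidate).
(6,7) = 8 (sole candidate).
(7,2) = 1 (sole candidate).
(7,7) = 7 (sole candidate).
(9,2) = 8 (sole candidate).
(9,4) = 1 (sole candidate).
(9,6) = 3 (sole candidate).
(4,6) = 5 (sole candidate).
(5,4) = 8 (sole candidate).
(5,6) = 1 (sole candidate).
(6,5) = 4 (sole candidate).
(8,2) = 6: row 8 has {1,2,3,4,7,9}; col 2 has {1,2,3,4,5,7,8,9}; box has {1,2,3,4,5,7,8,9} → only 6 remains.

6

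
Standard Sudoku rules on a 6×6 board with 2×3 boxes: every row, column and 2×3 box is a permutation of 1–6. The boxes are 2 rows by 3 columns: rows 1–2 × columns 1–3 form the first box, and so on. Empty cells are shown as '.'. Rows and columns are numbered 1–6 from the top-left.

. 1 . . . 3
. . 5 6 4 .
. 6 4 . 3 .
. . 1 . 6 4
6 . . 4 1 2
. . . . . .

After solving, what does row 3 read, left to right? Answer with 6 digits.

row 2, column 6 = 1 (sole candidate).
row 3, column 6 = 5: row 3 has {3,4,6}; col 6 has {1,2,3,4}; box has {3,4,6} → only 5 remains.
row 4, column 4 = 2 (sole candidate).
row 5, column 3 = 3 (sole candidate).
row 6, column 3 = 2 (sole candidate).
row 6, column 5 = 5 (sole candidate).
row 6, column 6 = 6 (sole candidate).
row 1, column 3 = 6 (sole candidate).
row 1, column 4 = 5 (sole candidate).
row 1, column 5 = 2 (sole candidate).
row 3, column 1 = 2: row 3 has {3,4,5,6}; col 1 has {6}; box has {1,4,6} → only 2 remains.
row 3, column 4 = 1: row 3 has {2,3,4,5,6}; col 4 has {2,4,5,6}; box has {2,3,4,5,6} → only 1 remains.

264135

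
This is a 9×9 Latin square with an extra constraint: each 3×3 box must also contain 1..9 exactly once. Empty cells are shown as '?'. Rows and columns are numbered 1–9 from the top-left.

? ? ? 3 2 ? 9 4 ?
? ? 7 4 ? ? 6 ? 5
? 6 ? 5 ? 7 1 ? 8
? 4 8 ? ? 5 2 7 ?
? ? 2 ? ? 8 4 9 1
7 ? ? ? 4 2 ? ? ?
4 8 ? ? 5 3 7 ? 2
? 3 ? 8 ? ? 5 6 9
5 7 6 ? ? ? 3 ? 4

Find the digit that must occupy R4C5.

R1C9 = 7 (sole candidate).
R3C5 = 9 (sole candidate).
R5C2 = 5 (sole candidate).
R6C7 = 8 (sole candidate).
R7C8 = 1 (sole candidate).
R8C3 = 1 (sole candidate).
R8C5 = 7 (sole candidate).
R8C6 = 4 (sole candidate).
R9C5 = 1 (sole candidate).
R9C6 = 9 (sole candidate).
R9C8 = 8 (sole candidate).
R1C2 = 1 (sole candidate).
R1C3 = 5 (sole candidate).
R1C6 = 6 (sole candidate).
R2C5 = 8 (sole candidate).
R2C6 = 1 (sole candidate).
R6C2 = 9 (sole candidate).
R6C3 = 3 (sole candidate).
R6C8 = 5 (sole candidate).
R6C9 = 6 (sole candidate).
R7C3 = 9 (sole candidate).
R7C4 = 6 (sole candidate).
R8C1 = 2 (sole candidate).
R9C4 = 2 (sole candidate).
R1C1 = 8 (sole candidate).
R2C2 = 2 (sole candidate).
R2C8 = 3 (sole candidate).
R3C1 = 3 (sole candidate).
R3C3 = 4 (sole candidate).
R3C8 = 2 (sole candidate).
R4C9 = 3 (sole candidate).
R5C1 = 6 (sole candidate).
R5C4 = 7 (sole candidate).
R5C5 = 3 (sole candidate).
R6C4 = 1 (sole candidate).
R2C1 = 9 (sole candidate).
R4C1 = 1 (sole candidate).
R4C4 = 9 (sole candidate).
R4C5 = 6: row 4 has {1,2,3,4,5,7,8,9}; col 5 has {1,2,3,4,5,7,8,9}; box has {1,2,3,4,5,7,8,9} → only 6 remains.

6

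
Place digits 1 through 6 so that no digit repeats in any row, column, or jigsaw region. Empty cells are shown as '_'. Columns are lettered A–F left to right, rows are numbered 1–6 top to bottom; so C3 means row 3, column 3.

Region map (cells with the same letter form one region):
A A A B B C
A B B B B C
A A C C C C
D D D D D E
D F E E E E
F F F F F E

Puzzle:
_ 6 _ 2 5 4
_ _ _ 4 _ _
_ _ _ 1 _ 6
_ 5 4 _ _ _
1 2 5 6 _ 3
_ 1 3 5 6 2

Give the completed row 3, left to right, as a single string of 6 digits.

A1 = 3: row 1 has {2,4,5,6}; col 1 has {1}; region has {6} → only 3 remains.
C1 = 1: row 1 has {2,3,4,5,6}; col 3 has {3,4,5}; region has {3,6} → only 1 remains.
B2 = 3: row 2 has {4}; col 2 has {1,2,5,6}; region has {2,4,5} → only 3 remains.
C2 = 6: row 2 has {3,4}; col 3 has {1,3,4,5}; region has {2,3,4,5} → only 6 remains.
E2 = 1: row 2 has {3,4,6}; col 5 has {5,6}; region has {2,3,4,5,6} → only 1 remains.
F2 = 5: row 2 has {1,3,4,6}; col 6 has {2,3,4,6}; region has {1,4,6} → only 5 remains.
B3 = 4: row 3 has {1,6}; col 2 has {1,2,3,5,6}; region has {1,3,6} → only 4 remains.
C3 = 2: row 3 has {1,4,6}; col 3 has {1,3,4,5,6}; region has {1,4,5,6} → only 2 remains.
E3 = 3: row 3 has {1,2,4,6}; col 5 has {1,5,6}; region has {1,2,4,5,6} → only 3 remains.
D4 = 3: row 4 has {4,5}; col 4 has {1,2,4,5,6}; region has {1,4,5} → only 3 remains.
E4 = 2: row 4 has {3,4,5}; col 5 has {1,3,5,6}; region has {1,3,4,5} → only 2 remains.
F4 = 1: row 4 has {2,3,4,5}; col 6 has {2,3,4,5,6}; region has {2,3,5,6} → only 1 remains.
E5 = 4: row 5 has {1,2,3,5,6}; col 5 has {1,2,3,5,6}; region has {1,2,3,5,6} → only 4 remains.
A6 = 4: row 6 has {1,2,3,5,6}; col 1 has {1,3}; region has {1,2,3,5,6} → only 4 remains.
A2 = 2: row 2 has {1,3,4,5,6}; col 1 has {1,3,4}; region has {1,3,4,6} → only 2 remains.
A3 = 5: row 3 has {1,2,3,4,6}; col 1 has {1,2,3,4}; region has {1,2,3,4,6} → only 5 remains.

542136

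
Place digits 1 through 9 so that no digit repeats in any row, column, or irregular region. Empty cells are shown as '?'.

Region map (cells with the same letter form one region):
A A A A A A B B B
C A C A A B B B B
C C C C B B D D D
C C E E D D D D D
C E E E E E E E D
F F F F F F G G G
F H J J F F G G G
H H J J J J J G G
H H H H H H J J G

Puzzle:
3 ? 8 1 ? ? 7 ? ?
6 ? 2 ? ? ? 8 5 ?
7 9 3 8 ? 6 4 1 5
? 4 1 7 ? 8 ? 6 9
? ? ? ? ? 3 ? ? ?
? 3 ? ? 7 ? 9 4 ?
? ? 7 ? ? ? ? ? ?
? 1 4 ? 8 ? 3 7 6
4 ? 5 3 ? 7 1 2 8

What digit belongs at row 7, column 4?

row 1, column 8 = 9: row 1 has {1,3,7,8}; col 8 has {1,2,4,5,6,7}; region has {5,6,7,8} → only 9 remains.
row 2, column 2 = 7: row 2 has {2,5,6,8}; col 2 has {1,3,4,9}; region has {1,3,8} → only 7 remains.
row 3, column 5 = 2: row 3 has {1,3,4,5,6,7,8,9}; col 5 has {7,8}; region has {5,6,7,8,9} → only 2 remains.
row 4, column 1 = 5: row 4 has {1,4,6,7,8,9}; col 1 has {3,4,6,7}; region has {2,3,4,6,7,8,9} → only 5 remains.
row 4, column 5 = 3: row 4 has {1,4,5,6,7,8,9}; col 5 has {2,7,8}; region has {1,4,5,6,8,9} → only 3 remains.
row 4, column 7 = 2: row 4 has {1,3,4,5,6,7,8,9}; col 7 has {1,3,4,7,8,9}; region has {1,3,4,5,6,8,9} → only 2 remains.
row 5, column 1 = 1: row 5 has {3}; col 1 has {3,4,5,6,7}; region has {2,3,4,5,6,7,8,9} → only 1 remains.
row 5, column 8 = 8: row 5 has {1,3}; col 8 has {1,2,4,5,6,7,9}; region has {1,3,7} → only 8 remains.
row 5, column 9 = 7: row 5 has {1,3,8}; col 9 has {5,6,8,9}; region has {1,2,3,4,5,6,8,9} → only 7 remains.
row 6, column 3 = 6: row 6 has {3,4,7,9}; col 3 has {1,2,3,4,5,7,8}; region has {3,7} → only 6 remains.
row 7, column 7 = 5: row 7 has {7}; col 7 has {1,2,3,4,7,8,9}; region has {4,6,7,8,9} → only 5 remains.
row 7, column 8 = 3: row 7 has {5,7}; col 8 has {1,2,4,5,6,7,8,9}; region has {4,5,6,7,8,9} → only 3 remains.
row 9, column 2 = 6: row 9 has {1,2,3,4,5,7,8}; col 2 has {1,3,4,7,9}; region has {1,3,4,5,7} → only 6 remains.
row 9, column 5 = 9: row 9 has {1,2,3,4,5,6,7,8}; col 5 has {2,3,7,8}; region has {1,3,4,5,6,7} → only 9 remains.
row 1, column 9 = 4: row 1 has {1,3,7,8,9}; col 9 has {5,6,7,8,9}; region has {2,5,6,7,8,9} → only 4 remains.
row 2, column 5 = 4: row 2 has {2,5,6,7,8}; col 5 has {2,3,7,8,9}; region has {1,3,7,8} → only 4 remains.
row 2, column 6 = 1: row 2 has {2,4,5,6,7,8}; col 6 has {3,6,7,8}; region has {2,4,5,6,7,8,9} → only 1 remains.
row 2, column 9 = 3: row 2 has {1,2,4,5,6,7,8}; col 9 has {4,5,6,7,8,9}; region has {1,2,4,5,6,7,8,9} → only 3 remains.
row 5, column 3 = 9: row 5 has {1,3,7,8}; col 3 has {1,2,3,4,5,6,7,8}; region has {1,3,7,8} → only 9 remains.
row 5, column 7 = 6: row 5 has {1,3,7,8,9}; col 7 has {1,2,3,4,5,7,8,9}; region has {1,3,7,8,9} → only 6 remains.
row 7, column 5 = 1: row 7 has {3,5,7}; col 5 has {2,3,4,7,8,9}; region has {3,6,7} → only 1 remains.
row 7, column 9 = 2: row 7 has {1,3,5,7}; col 9 has {3,4,5,6,7,8,9}; region has {3,4,5,6,7,8,9} → only 2 remains.
row 8, column 1 = 2: row 8 has {1,3,4,6,7,8}; col 1 has {1,3,4,5,6,7}; region has {1,3,4,5,6,7,9} → only 2 remains.
row 2, column 4 = 9: row 2 has {1,2,3,4,5,6,7,8}; col 4 has {1,3,7,8}; region has {1,3,4,7,8} → only 9 remains.
row 5, column 5 = 5: row 5 has {1,3,6,7,8,9}; col 5 has {1,2,3,4,7,8,9}; region has {1,3,6,7,8,9} → only 5 remains.
row 6, column 1 = 8: row 6 has {3,4,6,7,9}; col 1 has {1,2,3,4,5,6,7}; region has {1,3,6,7} → only 8 remains.
row 6, column 9 = 1: row 6 has {3,4,6,7,8,9}; col 9 has {2,3,4,5,6,7,8,9}; region has {2,3,4,5,6,7,8,9} → only 1 remains.
row 7, column 1 = 9: row 7 has {1,2,3,5,7}; col 1 has {1,2,3,4,5,6,7,8}; region has {1,3,6,7,8} → only 9 remains.
row 7, column 2 = 8: row 7 has {1,2,3,5,7,9}; col 2 has {1,3,4,6,7,9}; region has {1,2,3,4,5,6,7,9} → only 8 remains.
row 7, column 4 = 6: row 7 has {1,2,3,5,7,8,9}; col 4 has {1,3,7,8,9}; region has {1,2,3,4,7,8} → only 6 remains.

6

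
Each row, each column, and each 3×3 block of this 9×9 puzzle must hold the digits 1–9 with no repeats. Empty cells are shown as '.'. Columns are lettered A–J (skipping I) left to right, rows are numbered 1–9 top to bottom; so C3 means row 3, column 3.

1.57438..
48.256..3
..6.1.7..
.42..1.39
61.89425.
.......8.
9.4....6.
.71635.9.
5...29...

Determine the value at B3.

H1 = 2: row 1 has {1,3,4,5,7,8}; col 8 has {3,5,6,8,9}; box has {3,7,8} → only 2 remains.
J1 = 6: row 1 has {1,2,3,4,5,7,8}; col 9 has {3,9}; box has {2,3,7,8} → only 6 remains.
H2 = 1: row 2 has {2,3,4,5,6,8}; col 8 has {2,3,5,6,8,9}; box has {2,3,6,7,8} → only 1 remains.
D3 = 9: row 3 has {1,6,7}; col 4 has {2,6,7,8}; box has {1,2,3,4,5,6,7} → only 9 remains.
F3 = 8: row 3 has {1,6,7,9}; col 6 has {1,3,4,5,6,9}; box has {1,2,3,4,5,6,7,9} → only 8 remains.
H3 = 4: row 3 has {1,6,7,8,9}; col 8 has {1,2,3,5,6,8,9}; box has {1,2,3,6,7,8} → only 4 remains.
J3 = 5: row 3 has {1,4,6,7,8,9}; col 9 has {3,6,9}; box has {1,2,3,4,6,7,8} → only 5 remains.
D4 = 5: row 4 has {1,2,3,4,9}; col 4 has {2,6,7,8,9}; box has {1,4,8,9} → only 5 remains.
G4 = 6: row 4 has {1,2,3,4,5,9}; col 7 has {2,7,8}; box has {2,3,5,8,9} → only 6 remains.
J5 = 7: row 5 has {1,2,4,5,6,8,9}; col 9 has {3,5,6,9}; box has {2,3,5,6,8,9} → only 7 remains.
D6 = 3: row 6 has {8}; col 4 has {2,5,6,7,8,9}; box has {1,4,5,8,9} → only 3 remains.
D7 = 1: row 7 has {4,6,9}; col 4 has {2,3,5,6,7,8,9}; box has {2,3,5,6,9} → only 1 remains.
F7 = 7: row 7 has {1,4,6,9}; col 6 has {1,3,4,5,6,8,9}; box has {1,2,3,5,6,9} → only 7 remains.
G8 = 4: row 8 has {1,3,5,6,7,9}; col 7 has {2,6,7,8}; box has {6,9} → only 4 remains.
D9 = 4: row 9 has {2,5,9}; col 4 has {1,2,3,5,6,7,8,9}; box has {1,2,3,5,6,7,9} → only 4 remains.
H9 = 7: row 9 has {2,4,5,9}; col 8 has {1,2,3,4,5,6,8,9}; box has {4,6,9} → only 7 remains.
B1 = 9: row 1 has {1,2,3,4,5,6,7,8}; col 2 has {1,4,7,8}; box has {1,4,5,6,8} → only 9 remains.
C2 = 7: row 2 has {1,2,3,4,5,6,8}; col 3 has {1,2,4,5,6}; box has {1,4,5,6,8,9} → only 7 remains.
G2 = 9: row 2 has {1,2,3,4,5,6,7,8}; col 7 has {2,4,6,7,8}; box has {1,2,3,4,5,6,7,8} → only 9 remains.
E4 = 7: row 4 has {1,2,3,4,5,6,9}; col 5 has {1,2,3,4,5,9}; box has {1,3,4,5,8,9} → only 7 remains.
C5 = 3: row 5 has {1,2,4,5,6,7,8,9}; col 3 has {1,2,4,5,6,7}; box has {1,2,4,6} → only 3 remains.
A6 = 7: row 6 has {3,8}; col 1 has {1,4,5,6,9}; box has {1,2,3,4,6} → only 7 remains.
B6 = 5: row 6 has {3,7,8}; col 2 has {1,4,7,8,9}; box has {1,2,3,4,6,7} → only 5 remains.
C6 = 9: row 6 has {3,5,7,8}; col 3 has {1,2,3,4,5,6,7}; box has {1,2,3,4,5,6,7} → only 9 remains.
E6 = 6: row 6 has {3,5,7,8,9}; col 5 has {1,2,3,4,5,7,9}; box has {1,3,4,5,7,8,9} → only 6 remains.
F6 = 2: row 6 has {3,5,6,7,8,9}; col 6 has {1,3,4,5,6,7,8,9}; box has {1,3,4,5,6,7,8,9} → only 2 remains.
G6 = 1: row 6 has {2,3,5,6,7,8,9}; col 7 has {2,4,6,7,8,9}; box has {2,3,5,6,7,8,9} → only 1 remains.
J6 = 4: row 6 has {1,2,3,5,6,7,8,9}; col 9 has {3,5,6,7,9}; box has {1,2,3,5,6,7,8,9} → only 4 remains.
E7 = 8: row 7 has {1,4,6,7,9}; col 5 has {1,2,3,4,5,6,7,9}; box has {1,2,3,4,5,6,7,9} → only 8 remains.
J7 = 2: row 7 has {1,4,6,7,8,9}; col 9 has {3,4,5,6,7,9}; box has {4,6,7,9} → only 2 remains.
J8 = 8: row 8 has {1,3,4,5,6,7,9}; col 9 has {2,3,4,5,6,7,9}; box has {2,4,6,7,9} → only 8 remains.
C9 = 8: row 9 has {2,4,5,7,9}; col 3 has {1,2,3,4,5,6,7,9}; box has {1,4,5,7,9} → only 8 remains.
G9 = 3: row 9 has {2,4,5,7,8,9}; col 7 has {1,2,4,6,7,8,9}; box has {2,4,6,7,8,9} → only 3 remains.
J9 = 1: row 9 has {2,3,4,5,7,8,9}; col 9 has {2,3,4,5,6,7,8,9}; box has {2,3,4,6,7,8,9} → only 1 remains.
A4 = 8: row 4 has {1,2,3,4,5,6,7,9}; col 1 has {1,4,5,6,7,9}; box has {1,2,3,4,5,6,7,9} → only 8 remains.
B7 = 3: row 7 has {1,2,4,6,7,8,9}; col 2 has {1,4,5,7,8,9}; box has {1,4,5,7,8,9} → only 3 remains.
G7 = 5: row 7 has {1,2,3,4,6,7,8,9}; col 7 has {1,2,3,4,6,7,8,9}; box has {1,2,3,4,6,7,8,9} → only 5 remains.
A8 = 2: row 8 has {1,3,4,5,6,7,8,9}; col 1 has {1,4,5,6,7,8,9}; box has {1,3,4,5,7,8,9} → only 2 remains.
B9 = 6: row 9 has {1,2,3,4,5,7,8,9}; col 2 has {1,3,4,5,7,8,9}; box has {1,2,3,4,5,7,8,9} → only 6 remains.
A3 = 3: row 3 has {1,4,5,6,7,8,9}; col 1 has {1,2,4,5,6,7,8,9}; box has {1,4,5,6,7,8,9} → only 3 remains.
B3 = 2: row 3 has {1,3,4,5,6,7,8,9}; col 2 has {1,3,4,5,6,7,8,9}; box has {1,3,4,5,6,7,8,9} → only 2 remains.

2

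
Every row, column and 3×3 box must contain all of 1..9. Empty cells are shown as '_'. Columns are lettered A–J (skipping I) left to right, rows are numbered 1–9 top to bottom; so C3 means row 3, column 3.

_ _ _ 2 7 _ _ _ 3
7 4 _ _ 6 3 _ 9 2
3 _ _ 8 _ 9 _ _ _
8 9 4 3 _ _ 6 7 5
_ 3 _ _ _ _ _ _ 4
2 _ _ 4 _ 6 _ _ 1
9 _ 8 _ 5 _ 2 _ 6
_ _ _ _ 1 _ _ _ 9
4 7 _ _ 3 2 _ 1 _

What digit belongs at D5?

E3 = 4: row 3 has {3,8,9}; col 5 has {1,3,5,6,7}; box has {2,3,6,7,8,9} → only 4 remains.
J3 = 7: row 3 has {3,4,8,9}; col 9 has {1,2,3,4,5,6,9}; box has {2,3,9} → only 7 remains.
E4 = 2: row 4 has {3,4,5,6,7,8,9}; col 5 has {1,3,4,5,6,7}; box has {3,4,6} → only 2 remains.
F4 = 1: row 4 has {2,3,4,5,6,7,8,9}; col 6 has {2,3,6,9}; box has {2,3,4,6} → only 1 remains.
B6 = 5: row 6 has {1,2,4,6}; col 2 has {3,4,7,9}; box has {2,3,4,8,9} → only 5 remains.
C6 = 7: row 6 has {1,2,4,5,6}; col 3 has {4,8}; box has {2,3,4,5,8,9} → only 7 remains.
B7 = 1: row 7 has {2,5,6,8,9}; col 2 has {3,4,5,7,9}; box has {4,7,8,9} → only 1 remains.
D7 = 7: row 7 has {1,2,5,6,8,9}; col 4 has {2,3,4,8}; box has {1,2,3,5} → only 7 remains.
F7 = 4: row 7 has {1,2,5,6,7,8,9}; col 6 has {1,2,3,6,9}; box has {1,2,3,5,7} → only 4 remains.
H7 = 3: row 7 has {1,2,4,5,6,7,8,9}; col 8 has {1,7,9}; box has {1,2,6,9} → only 3 remains.
D8 = 6: row 8 has {1,9}; col 4 has {2,3,4,7,8}; box has {1,2,3,4,5,7} → only 6 remains.
F8 = 8: row 8 has {1,6,9}; col 6 has {1,2,3,4,6,9}; box has {1,2,3,4,5,6,7} → only 8 remains.
D9 = 9: row 9 has {1,2,3,4,7}; col 4 has {2,3,4,6,7,8}; box has {1,2,3,4,5,6,7,8} → only 9 remains.
J9 = 8: row 9 has {1,2,3,4,7,9}; col 9 has {1,2,3,4,5,6,7,9}; box has {1,2,3,6,9} → only 8 remains.
F1 = 5: row 1 has {2,3,7}; col 6 has {1,2,3,4,6,8,9}; box has {2,3,4,6,7,8,9} → only 5 remains.
D2 = 1: row 2 has {2,3,4,6,7,9}; col 4 has {2,3,4,6,7,8,9}; box has {2,3,4,5,6,7,8,9} → only 1 remains.
D5 = 5: row 5 has {3,4}; col 4 has {1,2,3,4,6,7,8,9}; box has {1,2,3,4,6} → only 5 remains.

5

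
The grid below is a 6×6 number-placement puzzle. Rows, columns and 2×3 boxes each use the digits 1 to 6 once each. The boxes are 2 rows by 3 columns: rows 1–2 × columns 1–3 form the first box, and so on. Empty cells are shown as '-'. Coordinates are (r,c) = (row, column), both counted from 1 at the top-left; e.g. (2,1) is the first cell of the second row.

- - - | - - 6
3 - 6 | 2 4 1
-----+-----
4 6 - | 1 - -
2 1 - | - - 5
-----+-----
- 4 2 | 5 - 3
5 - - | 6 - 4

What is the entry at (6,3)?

1

(1,1) = 1: row 1 has {6}; col 1 has {2,3,4,5}; box has {3,6} → only 1 remains.
(1,4) = 3: row 1 has {1,6}; col 4 has {1,2,5,6}; box has {1,2,4,6} → only 3 remains.
(1,5) = 5: row 1 has {1,3,6}; col 5 has {4}; box has {1,2,3,4,6} → only 5 remains.
(2,2) = 5: row 2 has {1,2,3,4,6}; col 2 has {1,4,6}; box has {1,3,6} → only 5 remains.
(3,6) = 2: row 3 has {1,4,6}; col 6 has {1,3,4,5,6}; box has {1,5} → only 2 remains.
(4,3) = 3: row 4 has {1,2,5}; col 3 has {2,6}; box has {1,2,4,6} → only 3 remains.
(4,4) = 4: row 4 has {1,2,3,5}; col 4 has {1,2,3,5,6}; box has {1,2,5} → only 4 remains.
(4,5) = 6: row 4 has {1,2,3,4,5}; col 5 has {4,5}; box has {1,2,4,5} → only 6 remains.
(5,1) = 6: row 5 has {2,3,4,5}; col 1 has {1,2,3,4,5}; box has {2,4,5} → only 6 remains.
(5,5) = 1: row 5 has {2,3,4,5,6}; col 5 has {4,5,6}; box has {3,4,5,6} → only 1 remains.
(6,2) = 3: row 6 has {4,5,6}; col 2 has {1,4,5,6}; box has {2,4,5,6} → only 3 remains.
(6,3) = 1: row 6 has {3,4,5,6}; col 3 has {2,3,6}; box has {2,3,4,5,6} → only 1 remains.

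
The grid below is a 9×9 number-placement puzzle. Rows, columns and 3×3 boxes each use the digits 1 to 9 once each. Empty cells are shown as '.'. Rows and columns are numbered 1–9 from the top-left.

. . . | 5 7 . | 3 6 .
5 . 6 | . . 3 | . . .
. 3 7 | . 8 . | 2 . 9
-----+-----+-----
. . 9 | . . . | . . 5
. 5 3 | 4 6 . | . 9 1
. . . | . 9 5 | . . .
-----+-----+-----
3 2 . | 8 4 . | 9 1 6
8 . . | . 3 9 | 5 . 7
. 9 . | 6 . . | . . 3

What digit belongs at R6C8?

R3C4 = 1: row 3 has {2,3,7,8,9}; col 4 has {4,5,6,8}; box has {3,5,7,8} → only 1 remains.
R7C3 = 5: row 7 has {1,2,3,4,6,8,9}; col 3 has {3,6,7,9}; box has {2,3,8,9} → only 5 remains.
R7C6 = 7: row 7 has {1,2,3,4,5,6,8,9}; col 6 has {3,5,9}; box has {3,4,6,8,9} → only 7 remains.
R8C4 = 2: row 8 has {3,5,7,8,9}; col 4 has {1,4,5,6,8}; box has {3,4,6,7,8,9} → only 2 remains.
R8C8 = 4: row 8 has {2,3,5,7,8,9}; col 8 has {1,6,9}; box has {1,3,5,6,7,9} → only 4 remains.
R9C6 = 1: row 9 has {3,6,9}; col 6 has {3,5,7,9}; box has {2,3,4,6,7,8,9} → only 1 remains.
R9C7 = 8: row 9 has {1,3,6,9}; col 7 has {2,3,5,9}; box has {1,3,4,5,6,7,9} → only 8 remains.
R9C8 = 2: row 9 has {1,3,6,8,9}; col 8 has {1,4,6,9}; box has {1,3,4,5,6,7,8,9} → only 2 remains.
R2C4 = 9: row 2 has {3,5,6}; col 4 has {1,2,4,5,6,8}; box has {1,3,5,7,8} → only 9 remains.
R2C5 = 2: row 2 has {3,5,6,9}; col 5 has {3,4,6,7,8,9}; box has {1,3,5,7,8,9} → only 2 remains.
R3C1 = 4: row 3 has {1,2,3,7,8,9}; col 1 has {3,5,8}; box has {3,5,6,7} → only 4 remains.
R3C6 = 6: row 3 has {1,2,3,4,7,8,9}; col 6 has {1,3,5,7,9}; box has {1,2,3,5,7,8,9} → only 6 remains.
R3C8 = 5: row 3 has {1,2,3,4,6,7,8,9}; col 8 has {1,2,4,6,9}; box has {2,3,6,9} → only 5 remains.
R4C5 = 1: row 4 has {5,9}; col 5 has {2,3,4,6,7,8,9}; box has {4,5,6,9} → only 1 remains.
R5C7 = 7: row 5 has {1,3,4,5,6,9}; col 7 has {2,3,5,8,9}; box has {1,5,9} → only 7 remains.
R8C3 = 1: row 8 has {2,3,4,5,7,8,9}; col 3 has {3,5,6,7,9}; box has {2,3,5,8,9} → only 1 remains.
R9C1 = 7: row 9 has {1,2,3,6,8,9}; col 1 has {3,4,5,8}; box has {1,2,3,5,8,9} → only 7 remains.
R9C3 = 4: row 9 has {1,2,3,6,7,8,9}; col 3 has {1,3,5,6,7,9}; box has {1,2,3,5,7,8,9} → only 4 remains.
R9C5 = 5: row 9 has {1,2,3,4,6,7,8,9}; col 5 has {1,2,3,4,6,7,8,9}; box has {1,2,3,4,6,7,8,9} → only 5 remains.
R1C6 = 4: row 1 has {3,5,6,7}; col 6 has {1,3,5,6,7,9}; box has {1,2,3,5,6,7,8,9} → only 4 remains.
R1C9 = 8: row 1 has {3,4,5,6,7}; col 9 has {1,3,5,6,7,9}; box has {2,3,5,6,9} → only 8 remains.
R2C8 = 7: row 2 has {2,3,5,6,9}; col 8 has {1,2,4,5,6,9}; box has {2,3,5,6,8,9} → only 7 remains.
R2C9 = 4: row 2 has {2,3,5,6,7,9}; col 9 has {1,3,5,6,7,8,9}; box has {2,3,5,6,7,8,9} → only 4 remains.
R5C1 = 2: row 5 has {1,3,4,5,6,7,9}; col 1 has {3,4,5,7,8}; box has {3,5,9} → only 2 remains.
R5C6 = 8: row 5 has {1,2,3,4,5,6,7,9}; col 6 has {1,3,4,5,6,7,9}; box has {1,4,5,6,9} → only 8 remains.
R6C3 = 8: row 6 has {5,9}; col 3 has {1,3,4,5,6,7,9}; box has {2,3,5,9} → only 8 remains.
R6C8 = 3: row 6 has {5,8,9}; col 8 has {1,2,4,5,6,7,9}; box has {1,5,7,9} → only 3 remains.

3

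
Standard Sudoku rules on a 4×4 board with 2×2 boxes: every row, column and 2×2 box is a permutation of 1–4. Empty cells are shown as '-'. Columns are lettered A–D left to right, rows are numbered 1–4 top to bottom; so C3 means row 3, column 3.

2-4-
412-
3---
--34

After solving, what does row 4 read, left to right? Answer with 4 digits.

B1 = 3: row 1 has {2,4}; col 2 has {1}; box has {1,2,4} → only 3 remains.
D1 = 1: row 1 has {2,3,4}; col 4 has {4}; box has {2,4} → only 1 remains.
D2 = 3: row 2 has {1,2,4}; col 4 has {1,4}; box has {1,2,4} → only 3 remains.
C3 = 1: row 3 has {3}; col 3 has {2,3,4}; box has {3,4} → only 1 remains.
D3 = 2: row 3 has {1,3}; col 4 has {1,3,4}; box has {1,3,4} → only 2 remains.
A4 = 1: row 4 has {3,4}; col 1 has {2,3,4}; box has {3} → only 1 remains.
B4 = 2: row 4 has {1,3,4}; col 2 has {1,3}; box has {1,3} → only 2 remains.

1234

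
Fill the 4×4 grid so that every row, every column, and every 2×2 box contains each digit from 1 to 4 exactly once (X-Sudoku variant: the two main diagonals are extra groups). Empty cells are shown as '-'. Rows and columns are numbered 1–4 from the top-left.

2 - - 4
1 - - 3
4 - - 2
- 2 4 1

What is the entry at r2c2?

r1c2 = 3: row 1 has {2,4}; col 2 has {2}; box has {1,2} → only 3 remains.
r1c3 = 1: row 1 has {2,3,4}; col 3 has {4}; box has {3,4} → only 1 remains.
r2c2 = 4: row 2 has {1,3}; col 2 has {2,3}; box has {1,2,3}; main diagonal has {1,2} → only 4 remains.

4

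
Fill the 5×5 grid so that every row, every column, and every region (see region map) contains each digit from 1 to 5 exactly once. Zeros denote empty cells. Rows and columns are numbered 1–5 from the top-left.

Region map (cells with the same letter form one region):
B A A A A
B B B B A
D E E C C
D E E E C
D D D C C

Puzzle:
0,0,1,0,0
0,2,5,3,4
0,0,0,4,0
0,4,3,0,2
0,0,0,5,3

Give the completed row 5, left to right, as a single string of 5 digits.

r1c1 = 4 (sole candidate).
r1c4 = 2 (sole candidate).
r1c5 = 5 (sole candidate).
r2c1 = 1 (sole candidate).
r3c3 = 2 (sole candidate).
r3c5 = 1 (sole candidate).
r4c1 = 5 (sole candidate).
r4c4 = 1 (sole candidate).
r5c1 = 2: row 5 has {3,5}; col 1 has {1,4,5}; region has {5} → only 2 remains.
r5c2 = 1: row 5 has {2,3,5}; col 2 has {2,4}; region has {2,5} → only 1 remains.
r5c3 = 4: row 5 has {1,2,3,5}; col 3 has {1,2,3,5}; region has {1,2,5} → only 4 remains.

21453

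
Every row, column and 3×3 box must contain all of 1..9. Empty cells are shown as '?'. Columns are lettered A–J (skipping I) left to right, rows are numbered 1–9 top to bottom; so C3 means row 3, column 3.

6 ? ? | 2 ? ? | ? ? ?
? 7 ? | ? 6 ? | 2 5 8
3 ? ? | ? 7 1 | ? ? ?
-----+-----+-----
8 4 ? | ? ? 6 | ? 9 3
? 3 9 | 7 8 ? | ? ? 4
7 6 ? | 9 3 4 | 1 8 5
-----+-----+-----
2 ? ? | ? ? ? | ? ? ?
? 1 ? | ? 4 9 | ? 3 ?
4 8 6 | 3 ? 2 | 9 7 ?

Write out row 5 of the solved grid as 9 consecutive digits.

D2 = 4 (sole candidate).
F2 = 3 (sole candidate).
G4 = 7 (sole candidate).
F5 = 5: row 5 has {3,4,7,8,9}; col 6 has {1,2,3,4,6,9}; box has {3,4,6,7,8,9} → only 5 remains.
G5 = 6: row 5 has {3,4,5,7,8,9}; col 7 has {1,2,7,9}; box has {1,3,4,5,7,8,9} → only 6 remains.
H5 = 2: row 5 has {3,4,5,6,7,8,9}; col 8 has {3,5,7,8,9}; box has {1,3,4,5,6,7,8,9} → only 2 remains.
C6 = 2 (sole candidate).
A8 = 5 (sole candidate).
C8 = 7 (sole candidate).
G8 = 8 (sole candidate).
J9 = 1 (sole candidate).
F1 = 8 (sole candidate).
C2 = 1 (sole candidate).
D3 = 5 (sole candidate).
G3 = 4 (sole candidate).
H3 = 6 (sole candidate).
J3 = 9 (sole candidate).
C4 = 5 (sole candidate).
D4 = 1 (sole candidate).
E4 = 2 (sole candidate).
A5 = 1: row 5 has {2,3,4,5,6,7,8,9}; col 1 has {2,3,4,5,6,7,8}; box has {2,3,4,5,6,7,8,9} → only 1 remains.

139785624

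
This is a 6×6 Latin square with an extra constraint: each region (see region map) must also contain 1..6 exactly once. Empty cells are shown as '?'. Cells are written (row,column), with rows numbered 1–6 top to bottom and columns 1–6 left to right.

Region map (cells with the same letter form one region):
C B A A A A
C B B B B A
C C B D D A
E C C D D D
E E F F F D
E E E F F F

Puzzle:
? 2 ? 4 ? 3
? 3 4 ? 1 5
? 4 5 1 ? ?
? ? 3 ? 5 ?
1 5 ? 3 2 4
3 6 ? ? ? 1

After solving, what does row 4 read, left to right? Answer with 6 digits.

413256

(1,5) = 6: row 1 has {2,3,4}; col 5 has {1,2,5}; region has {3,4,5} → only 6 remains.
(2,4) = 6: row 2 has {1,3,4,5}; col 4 has {1,3,4}; region has {1,2,3,4,5} → only 6 remains.
(3,5) = 3: row 3 has {1,4,5}; col 5 has {1,2,5,6}; region has {1,4,5} → only 3 remains.
(3,6) = 2: row 3 has {1,3,4,5}; col 6 has {1,3,4,5}; region has {3,4,5,6} → only 2 remains.
(4,2) = 1: row 4 has {3,5}; col 2 has {2,3,4,5,6}; region has {3,4} → only 1 remains.
(4,4) = 2: row 4 has {1,3,5}; col 4 has {1,3,4,6}; region has {1,3,4,5} → only 2 remains.
(4,6) = 6: row 4 has {1,2,3,5}; col 6 has {1,2,3,4,5}; region has {1,2,3,4,5} → only 6 remains.
(5,3) = 6: row 5 has {1,2,3,4,5}; col 3 has {3,4,5}; region has {1,2,3} → only 6 remains.
(6,3) = 2: row 6 has {1,3,6}; col 3 has {3,4,5,6}; region has {1,3,5,6} → only 2 remains.
(6,4) = 5: row 6 has {1,2,3,6}; col 4 has {1,2,3,4,6}; region has {1,2,3,6} → only 5 remains.
(6,5) = 4: row 6 has {1,2,3,5,6}; col 5 has {1,2,3,5,6}; region has {1,2,3,5,6} → only 4 remains.
(1,1) = 5: row 1 has {2,3,4,6}; col 1 has {1,3}; region has {1,3,4} → only 5 remains.
(1,3) = 1: row 1 has {2,3,4,5,6}; col 3 has {2,3,4,5,6}; region has {2,3,4,5,6} → only 1 remains.
(2,1) = 2: row 2 has {1,3,4,5,6}; col 1 has {1,3,5}; region has {1,3,4,5} → only 2 remains.
(3,1) = 6: row 3 has {1,2,3,4,5}; col 1 has {1,2,3,5}; region has {1,2,3,4,5} → only 6 remains.
(4,1) = 4: row 4 has {1,2,3,5,6}; col 1 has {1,2,3,5,6}; region has {1,2,3,5,6} → only 4 remains.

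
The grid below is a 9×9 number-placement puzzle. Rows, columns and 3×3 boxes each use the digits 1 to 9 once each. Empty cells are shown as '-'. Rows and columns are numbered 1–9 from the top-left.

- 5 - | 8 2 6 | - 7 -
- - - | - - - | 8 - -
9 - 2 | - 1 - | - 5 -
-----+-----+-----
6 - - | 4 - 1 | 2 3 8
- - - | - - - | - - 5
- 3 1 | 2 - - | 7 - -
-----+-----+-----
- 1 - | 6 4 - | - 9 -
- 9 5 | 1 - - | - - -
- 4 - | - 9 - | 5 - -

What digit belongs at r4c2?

7

r4c2 = 7: row 4 has {1,2,3,4,6,8}; col 2 has {1,3,4,5,9}; box has {1,3,6} → only 7 remains.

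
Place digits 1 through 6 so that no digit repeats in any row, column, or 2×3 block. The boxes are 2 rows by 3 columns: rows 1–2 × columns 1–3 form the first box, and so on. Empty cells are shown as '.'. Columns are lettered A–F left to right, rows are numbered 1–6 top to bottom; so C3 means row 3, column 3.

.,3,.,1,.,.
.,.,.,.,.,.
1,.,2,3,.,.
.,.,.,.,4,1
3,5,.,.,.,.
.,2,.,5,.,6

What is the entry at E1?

F3 = 5: row 3 has {1,2,3}; col 6 has {1,6}; box has {1,3,4} → only 5 remains.
B4 = 6: row 4 has {1,4}; col 2 has {2,3,5}; box has {1,2} → only 6 remains.
D4 = 2: row 4 has {1,4,6}; col 4 has {1,3,5}; box has {1,3,4,5} → only 2 remains.
D5 = 4: row 5 has {3,5}; col 4 has {1,2,3,5}; box has {5,6} → only 4 remains.
F5 = 2: row 5 has {3,4,5}; col 6 has {1,5,6}; box has {4,5,6} → only 2 remains.
A6 = 4: row 6 has {2,5,6}; col 1 has {1,3}; box has {2,3,5} → only 4 remains.
C6 = 1: row 6 has {2,4,5,6}; col 3 has {2}; box has {2,3,4,5} → only 1 remains.
E6 = 3: row 6 has {1,2,4,5,6}; col 5 has {4}; box has {2,4,5,6} → only 3 remains.
F1 = 4: row 1 has {1,3}; col 6 has {1,2,5,6}; box has {1} → only 4 remains.
D2 = 6: row 2 has {}; col 4 has {1,2,3,4,5}; box has {1,4} → only 6 remains.
F2 = 3: row 2 has {6}; col 6 has {1,2,4,5,6}; box has {1,4,6} → only 3 remains.
B3 = 4: row 3 has {1,2,3,5}; col 2 has {2,3,5,6}; box has {1,2,6} → only 4 remains.
E3 = 6: row 3 has {1,2,3,4,5}; col 5 has {3,4}; box has {1,2,3,4,5} → only 6 remains.
A4 = 5: row 4 has {1,2,4,6}; col 1 has {1,3,4}; box has {1,2,4,6} → only 5 remains.
C4 = 3: row 4 has {1,2,4,5,6}; col 3 has {1,2}; box has {1,2,4,5,6} → only 3 remains.
C5 = 6: row 5 has {2,3,4,5}; col 3 has {1,2,3}; box has {1,2,3,4,5} → only 6 remains.
E5 = 1: row 5 has {2,3,4,5,6}; col 5 has {3,4,6}; box has {2,3,4,5,6} → only 1 remains.
C1 = 5: row 1 has {1,3,4}; col 3 has {1,2,3,6}; box has {3} → only 5 remains.
E1 = 2: row 1 has {1,3,4,5}; col 5 has {1,3,4,6}; box has {1,3,4,6} → only 2 remains.

2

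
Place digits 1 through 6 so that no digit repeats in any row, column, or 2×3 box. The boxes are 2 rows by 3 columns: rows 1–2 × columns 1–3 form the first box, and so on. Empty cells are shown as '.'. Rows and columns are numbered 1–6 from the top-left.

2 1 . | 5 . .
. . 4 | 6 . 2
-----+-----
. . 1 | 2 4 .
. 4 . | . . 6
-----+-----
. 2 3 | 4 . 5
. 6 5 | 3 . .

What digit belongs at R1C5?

3

R1C3 = 6 (sole candidate).
R1C5 = 3: row 1 has {1,2,5,6}; col 5 has {4}; box has {2,5,6} → only 3 remains.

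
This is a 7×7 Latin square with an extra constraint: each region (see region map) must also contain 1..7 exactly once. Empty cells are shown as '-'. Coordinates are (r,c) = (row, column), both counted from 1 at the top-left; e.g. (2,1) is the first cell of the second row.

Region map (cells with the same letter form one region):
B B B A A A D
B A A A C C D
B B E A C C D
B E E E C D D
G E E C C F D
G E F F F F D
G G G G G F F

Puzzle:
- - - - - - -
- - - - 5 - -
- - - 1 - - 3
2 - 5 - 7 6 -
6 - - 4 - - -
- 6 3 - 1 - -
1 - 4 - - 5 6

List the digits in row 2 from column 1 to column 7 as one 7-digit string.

3726514

(3,6) = 2 (sole candidate).
(4,4) = 3 (sole candidate).
(5,5) = 3 (sole candidate).
(5,6) = 7 (sole candidate).
(6,4) = 2 (sole candidate).
(6,6) = 4 (sole candidate).
(7,4) = 7 (sole candidate).
(7,5) = 2 (sole candidate).
(1,6) = 3 (sole candidate).
(2,4) = 6: row 2 has {5}; col 4 has {1,2,3,4,7}; region has {1,3} → only 6 remains.
(2,6) = 1: row 2 has {5,6}; col 6 has {2,3,4,5,6,7}; region has {2,3,4,5,7} → only 1 remains.
(3,3) = 7 (sole candidate).
(3,5) = 6 (sole candidate).
(6,1) = 5 (sole candidate).
(6,7) = 7 (sole candidate).
(7,2) = 3 (sole candidate).
(1,4) = 5 (sole candidate).
(1,5) = 4 (sole candidate).
(2,3) = 2: row 2 has {1,5,6}; col 3 has {3,4,5,7}; region has {1,3,4,5,6} → only 2 remains.
(2,7) = 4: row 2 has {1,2,5,6}; col 7 has {3,6,7}; region has {3,6,7} → only 4 remains.
(3,1) = 4 (sole candidate).
(3,2) = 5 (sole candidate).
(4,7) = 1 (sole candidate).
(5,3) = 1 (sole candidate).
(1,1) = 7 (sole candidate).
(1,2) = 1 (sole candidate).
(1,3) = 6 (sole candidate).
(1,7) = 2 (sole candidate).
(2,1) = 3: row 2 has {1,2,4,5,6}; col 1 has {1,2,4,5,6,7}; region has {1,2,4,5,6,7} → only 3 remains.
(2,2) = 7: row 2 has {1,2,3,4,5,6}; col 2 has {1,3,5,6}; region has {1,2,3,4,5,6} → only 7 remains.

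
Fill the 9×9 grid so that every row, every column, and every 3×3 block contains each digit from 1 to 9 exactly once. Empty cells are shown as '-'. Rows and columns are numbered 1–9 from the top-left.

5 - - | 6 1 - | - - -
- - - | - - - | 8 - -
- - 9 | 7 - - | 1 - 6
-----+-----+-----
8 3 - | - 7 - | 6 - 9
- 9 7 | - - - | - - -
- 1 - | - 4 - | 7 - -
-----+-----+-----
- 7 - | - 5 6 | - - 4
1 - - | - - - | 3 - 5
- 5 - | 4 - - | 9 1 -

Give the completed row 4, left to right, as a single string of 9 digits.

r7c7 = 2 (sole candidate).
r7c8 = 8 (sole candidate).
r9c9 = 7 (sole candidate).
r1c7 = 4 (sole candidate).
r5c7 = 5 (sole candidate).
r7c3 = 3 (sole candidate).
r8c8 = 6 (sole candidate).
r7c1 = 9 (sole candidate).
r7c4 = 1 (sole candidate).
r1c8 = 7 (hidden single in row 1).
r1c6 = 9 (hidden single in row 1).
r1c9 = 3 (hidden single in row 1).
r2c9 = 2 (sole candidate).
r3c8 = 5 (sole candidate).
r6c9 = 8 (sole candidate).
r2c5 = 3 (sole candidate).
r2c8 = 9 (sole candidate).
r5c9 = 1 (sole candidate).
r2c4 = 5 (sole candidate).
r2c6 = 4 (sole candidate).
r4c4 = 2: row 4 has {3,6,7,8,9}; col 4 has {1,4,5,6,7}; box has {4,7} → only 2 remains.
r4c8 = 4: row 4 has {2,3,6,7,8,9}; col 8 has {1,5,6,7,8,9}; box has {1,5,6,7,8,9} → only 4 remains.
r2c2 = 6 (sole candidate).
r2c3 = 1 (sole candidate).
r4c3 = 5: row 4 has {2,3,4,6,7,8,9}; col 3 has {1,3,7,9}; box has {1,3,7,8,9} → only 5 remains.
r4c6 = 1: row 4 has {2,3,4,5,6,7,8,9}; col 6 has {4,6,9}; box has {2,4,7} → only 1 remains.

835271649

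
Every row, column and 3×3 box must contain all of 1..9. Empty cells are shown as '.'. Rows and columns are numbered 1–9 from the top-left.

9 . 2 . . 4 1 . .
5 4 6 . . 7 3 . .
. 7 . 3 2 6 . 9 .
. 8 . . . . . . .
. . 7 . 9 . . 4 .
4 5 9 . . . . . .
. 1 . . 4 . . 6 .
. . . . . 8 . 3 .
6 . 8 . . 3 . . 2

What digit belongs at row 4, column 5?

row 1, column 2 = 3: row 1 has {1,2,4,9}; col 2 has {1,4,5,7,8}; box has {2,4,5,6,7,9} → only 3 remains.
row 2, column 9 = 8: row 2 has {3,4,5,6,7}; col 9 has {2}; box has {1,3,9} → only 8 remains.
row 3, column 3 = 1: row 3 has {2,3,6,7,9}; col 3 has {2,6,7,8,9}; box has {2,3,4,5,6,7,9} → only 1 remains.
row 4, column 3 = 3: row 4 has {8}; col 3 has {1,2,6,7,8,9}; box has {4,5,7,8,9} → only 3 remains.
row 7, column 3 = 5: row 7 has {1,4,6}; col 3 has {1,2,3,6,7,8,9}; box has {1,6,8} → only 5 remains.
row 8, column 3 = 4: row 8 has {3,8}; col 3 has {1,2,3,5,6,7,8,9}; box has {1,5,6,8} → only 4 remains.
row 9, column 2 = 9: row 9 has {2,3,6,8}; col 2 has {1,3,4,5,7,8}; box has {1,4,5,6,8} → only 9 remains.
row 2, column 5 = 1: row 2 has {3,4,5,6,7,8}; col 5 has {2,4,9}; box has {2,3,4,6,7} → only 1 remains.
row 2, column 8 = 2: row 2 has {1,3,4,5,6,7,8}; col 8 has {3,4,6,9}; box has {1,3,8,9} → only 2 remains.
row 3, column 1 = 8: row 3 has {1,2,3,6,7,9}; col 1 has {4,5,6,9}; box has {1,2,3,4,5,6,7,9} → only 8 remains.
row 8, column 2 = 2: row 8 has {3,4,8}; col 2 has {1,3,4,5,7,8,9}; box has {1,4,5,6,8,9} → only 2 remains.
row 2, column 4 = 9: row 2 has {1,2,3,4,5,6,7,8}; col 4 has {3}; box has {1,2,3,4,6,7} → only 9 remains.
row 5, column 2 = 6: row 5 has {4,7,9}; col 2 has {1,2,3,4,5,7,8,9}; box has {3,4,5,7,8,9} → only 6 remains.
row 8, column 1 = 7: row 8 has {2,3,4,8}; col 1 has {4,5,6,8,9}; box has {1,2,4,5,6,8,9} → only 7 remains.
row 7, column 1 = 3: row 7 has {1,4,5,6}; col 1 has {4,5,6,7,8,9}; box has {1,2,4,5,6,7,8,9} → only 3 remains.
row 1, column 9 = 6: in row 1, 6 can only go here (every other open cell in that row sees a 6).
row 1, column 8 = 7: in row 1, 7 can only go here (every other open cell in that row sees a 7).
row 4, column 4 = 4: in row 4, 4 can only go here (every other open cell in that row sees a 4).
row 5, column 9 = 3: in row 5, 3 can only go here (every other open cell in that row sees a 3).
row 6, column 5 = 3: in row 6, 3 can only go here (every other open cell in that row sees a 3).
row 7, column 7 = 8: in row 7, 8 can only go here (every other open cell in that row sees an 8).
row 5, column 4 = 8: in row 5, 8 can only go here (every other open cell in that row sees an 8).
row 1, column 4 = 5: row 1 has {1,2,3,4,6,7,9}; col 4 has {3,4,8,9}; box has {1,2,3,4,6,7,9} → only 5 remains.
row 1, column 5 = 8: row 1 has {1,2,3,4,5,6,7,9}; col 5 has {1,2,3,4,9}; box has {1,2,3,4,5,6,7,9} → only 8 remains.
row 6, column 8 = 8: in row 6, 8 can only go here (every other open cell in that row sees an 8).
row 9, column 7 = 4: in row 9, 4 can only go here (every other open cell in that row sees a 4).
row 3, column 7 = 5: row 3 has {1,2,3,6,7,8,9}; col 7 has {1,3,4,8}; box has {1,2,3,6,7,8,9} → only 5 remains.
row 3, column 9 = 4: row 3 has {1,2,3,5,6,7,8,9}; col 9 has {2,3,6,8}; box has {1,2,3,5,6,7,8,9} → only 4 remains.
row 5, column 7 = 2: row 5 has {3,4,6,7,8,9}; col 7 has {1,3,4,5,8}; box has {3,4,8} → only 2 remains.
row 8, column 7 = 9: row 8 has {2,3,4,7,8}; col 7 has {1,2,3,4,5,8}; box has {2,3,4,6,8} → only 9 remains.
row 5, column 1 = 1: row 5 has {2,3,4,6,7,8,9}; col 1 has {3,4,5,6,7,8,9}; box has {3,4,5,6,7,8,9} → only 1 remains.
row 5, column 6 = 5: row 5 has {1,2,3,4,6,7,8,9}; col 6 has {3,4,6,7,8}; box has {3,4,8,9} → only 5 remains.
row 7, column 9 = 7: row 7 has {1,3,4,5,6,8}; col 9 has {2,3,4,6,8}; box has {2,3,4,6,8,9} → only 7 remains.
row 4, column 1 = 2: row 4 has {3,4,8}; col 1 has {1,3,4,5,6,7,8,9}; box has {1,3,4,5,6,7,8,9} → only 2 remains.
row 4, column 6 = 1: row 4 has {2,3,4,8}; col 6 has {3,4,5,6,7,8}; box has {3,4,5,8,9} → only 1 remains.
row 4, column 8 = 5: row 4 has {1,2,3,4,8}; col 8 has {2,3,4,6,7,8,9}; box has {2,3,4,8} → only 5 remains.
row 4, column 9 = 9: row 4 has {1,2,3,4,5,8}; col 9 has {2,3,4,6,7,8}; box has {2,3,4,5,8} → only 9 remains.
row 6, column 6 = 2: row 6 has {3,4,5,8,9}; col 6 has {1,3,4,5,6,7,8}; box has {1,3,4,5,8,9} → only 2 remains.
row 6, column 9 = 1: row 6 has {2,3,4,5,8,9}; col 9 has {2,3,4,6,7,8,9}; box has {2,3,4,5,8,9} → only 1 remains.
row 7, column 4 = 2: row 7 has {1,3,4,5,6,7,8}; col 4 has {3,4,5,8,9}; box has {3,4,8} → only 2 remains.
row 7, column 6 = 9: row 7 has {1,2,3,4,5,6,7,8}; col 6 has {1,2,3,4,5,6,7,8}; box has {2,3,4,8} → only 9 remains.
row 8, column 9 = 5: row 8 has {2,3,4,7,8,9}; col 9 has {1,2,3,4,6,7,8,9}; box has {2,3,4,6,7,8,9} → only 5 remains.
row 9, column 8 = 1: row 9 has {2,3,4,6,8,9}; col 8 has {2,3,4,5,6,7,8,9}; box has {2,3,4,5,6,7,8,9} → only 1 remains.
row 8, column 5 = 6: row 8 has {2,3,4,5,7,8,9}; col 5 has {1,2,3,4,8,9}; box has {2,3,4,8,9} → only 6 remains.
row 9, column 4 = 7: row 9 has {1,2,3,4,6,8,9}; col 4 has {2,3,4,5,8,9}; box has {2,3,4,6,8,9} → only 7 remains.
row 9, column 5 = 5: row 9 has {1,2,3,4,6,7,8,9}; col 5 has {1,2,3,4,6,8,9}; box has {2,3,4,6,7,8,9} → only 5 remains.
row 4, column 5 = 7: row 4 has {1,2,3,4,5,8,9}; col 5 has {1,2,3,4,5,6,8,9}; box has {1,2,3,4,5,8,9} → only 7 remains.

7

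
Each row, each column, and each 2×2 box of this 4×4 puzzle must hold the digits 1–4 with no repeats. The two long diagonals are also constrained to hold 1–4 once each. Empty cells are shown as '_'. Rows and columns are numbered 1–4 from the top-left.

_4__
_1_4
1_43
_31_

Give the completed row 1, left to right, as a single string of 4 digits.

R3C2 = 2: row 3 has {1,3,4}; col 2 has {1,3,4}; box has {1,3}; anti-diagonal has {} → only 2 remains.
R4C1 = 4: row 4 has {1,3}; col 1 has {1}; box has {1,2,3}; anti-diagonal has {2} → only 4 remains.
R4C4 = 2: row 4 has {1,3,4}; col 4 has {3,4}; box has {1,3,4}; main diagonal has {1,4} → only 2 remains.
R1C1 = 3: row 1 has {4}; col 1 has {1,4}; box has {1,4}; main diagonal has {1,2,4} → only 3 remains.
R1C3 = 2: row 1 has {3,4}; col 3 has {1,4}; box has {4} → only 2 remains.
R1C4 = 1: row 1 has {2,3,4}; col 4 has {2,3,4}; box has {2,4}; anti-diagonal has {2,4} → only 1 remains.

3421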